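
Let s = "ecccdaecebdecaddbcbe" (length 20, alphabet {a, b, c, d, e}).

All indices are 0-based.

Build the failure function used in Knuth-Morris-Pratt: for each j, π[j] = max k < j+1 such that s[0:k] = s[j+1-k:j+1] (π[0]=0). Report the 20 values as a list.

π[0] = 0
j=1 s[j]='c': π[1]=0 (border '')
j=2 s[j]='c': π[2]=0 (border '')
j=3 s[j]='c': π[3]=0 (border '')
j=4 s[j]='d': π[4]=0 (border '')
j=5 s[j]='a': π[5]=0 (border '')
j=6 s[j]='e': π[6]=1 (border 'e')
j=7 s[j]='c': π[7]=2 (border 'ec')
j=8 s[j]='e': k: 2→0; π[8]=1 (border 'e')
j=9 s[j]='b': k: 1→0; π[9]=0 (border '')
j=10 s[j]='d': π[10]=0 (border '')
j=11 s[j]='e': π[11]=1 (border 'e')
j=12 s[j]='c': π[12]=2 (border 'ec')
j=13 s[j]='a': k: 2→0; π[13]=0 (border '')
j=14 s[j]='d': π[14]=0 (border '')
j=15 s[j]='d': π[15]=0 (border '')
j=16 s[j]='b': π[16]=0 (border '')
j=17 s[j]='c': π[17]=0 (border '')
j=18 s[j]='b': π[18]=0 (border '')
j=19 s[j]='e': π[19]=1 (border 'e')

[0, 0, 0, 0, 0, 0, 1, 2, 1, 0, 0, 1, 2, 0, 0, 0, 0, 0, 0, 1]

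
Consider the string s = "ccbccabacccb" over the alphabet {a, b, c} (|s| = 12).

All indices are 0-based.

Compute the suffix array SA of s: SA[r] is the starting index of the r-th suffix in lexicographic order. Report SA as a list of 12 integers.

sorted suffixes:
  #0 SA[0]=5  'abacccb'
  #1 SA[1]=7  'acccb'
  #2 SA[2]=11  'b'
  #3 SA[3]=6  'bacccb'
  #4 SA[4]=2  'bccabacccb'
  #5 SA[5]=4  'cabacccb'
  #6 SA[6]=10  'cb'
  #7 SA[7]=1  'cbccabacccb'
  #8 SA[8]=3  'ccabacccb'
  #9 SA[9]=9  'ccb'
  #10 SA[10]=0  'ccbccabacccb'
  #11 SA[11]=8  'cccb'

[5, 7, 11, 6, 2, 4, 10, 1, 3, 9, 0, 8]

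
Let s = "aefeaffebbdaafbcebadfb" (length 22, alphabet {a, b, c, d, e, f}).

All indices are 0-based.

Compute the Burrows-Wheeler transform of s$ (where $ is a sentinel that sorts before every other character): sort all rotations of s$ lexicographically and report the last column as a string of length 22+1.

rank  rotation                 last
    0  $aefeaffebbdaafbcebadfb  b
    1  aafbcebadfb$aefeaffebbd  d
    2  adfb$aefeaffebbdaafbceb  b
    3  aefeaffebbdaafbcebadfb$  $
    4  afbcebadfb$aefeaffebbda  a
    5  affebbdaafbcebadfb$aefe  e
    6  b$aefeaffebbdaafbcebadf  f
    7  badfb$aefeaffebbdaafbce  e
    8  bbdaafbcebadfb$aefeaffe  e
    9  bcebadfb$aefeaffebbdaaf  f
   10  bdaafbcebadfb$aefeaffeb  b
   11  cebadfb$aefeaffebbdaafb  b
   12  daafbcebadfb$aefeaffebb  b
   13  dfb$aefeaffebbdaafbceba  a
   14  eaffebbdaafbcebadfb$aef  f
   15  ebadfb$aefeaffebbdaafbc  c
   16  ebbdaafbcebadfb$aefeaff  f
   17  efeaffebbdaafbcebadfb$a  a
   18  fb$aefeaffebbdaafbcebad  d
   19  fbcebadfb$aefeaffebbdaa  a
   20  feaffebbdaafbcebadfb$ae  e
   21  febbdaafbcebadfb$aefeaf  f
   22  ffebbdaafbcebadfb$aefea  a

bdb$aefeefbbbafcfadaefa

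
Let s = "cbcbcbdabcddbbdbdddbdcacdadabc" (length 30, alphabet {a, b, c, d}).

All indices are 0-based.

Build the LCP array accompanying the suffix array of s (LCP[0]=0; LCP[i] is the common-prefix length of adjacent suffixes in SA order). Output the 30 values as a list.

[0, 3, 1, 1, 0, 1, 2, 3, 2, 1, 2, 2, 2, 0, 1, 1, 4, 2, 1, 2, 0, 4, 2, 1, 2, 3, 1, 1, 3, 2]

sorted suffixes:
  #0 SA[0]=27  'abc'
  #1 SA[1]=7  'abcddbbdbdddbdcacdadabc'
  #2 SA[2]=22  'acdadabc'
  #3 SA[3]=25  'adabc'
  #4 SA[4]=12  'bbdbdddbdcacdadabc'
  #5 SA[5]=28  'bc'
  #6 SA[6]=1  'bcbcbdabcddbbdbdddbdcacdadabc'
  #7 SA[7]=3  'bcbdabcddbbdbdddbdcacdadabc'
  #8 SA[8]=8  'bcddbbdbdddbdcacdadabc'
  #9 SA[9]=5  'bdabcddbbdbdddbdcacdadabc'
  #10 SA[10]=13  'bdbdddbdcacdadabc'
  #11 SA[11]=19  'bdcacdadabc'
  #12 SA[12]=15  'bdddbdcacdadabc'
  #13 SA[13]=29  'c'
  #14 SA[14]=21  'cacdadabc'
  #15 SA[15]=0  'cbcbcbdabcddbbdbdddbdcacdadabc'
  #16 SA[16]=2  'cbcbdabcddbbdbdddbdcacdadabc'
  #17 SA[17]=4  'cbdabcddbbdbdddbdcacdadabc'
  #18 SA[18]=23  'cdadabc'
  #19 SA[19]=9  'cddbbdbdddbdcacdadabc'
  #20 SA[20]=26  'dabc'
  #21 SA[21]=6  'dabcddbbdbdddbdcacdadabc'
  #22 SA[22]=24  'dadabc'
  #23 SA[23]=11  'dbbdbdddbdcacdadabc'
  #24 SA[24]=18  'dbdcacdadabc'
  #25 SA[25]=14  'dbdddbdcacdadabc'
  #26 SA[26]=20  'dcacdadabc'
  #27 SA[27]=10  'ddbbdbdddbdcacdadabc'
  #28 SA[28]=17  'ddbdcacdadabc'
  #29 SA[29]=16  'dddbdcacdadabc'

SA = [27, 7, 22, 25, 12, 28, 1, 3, 8, 5, 13, 19, 15, 29, 21, 0, 2, 4, 23, 9, 26, 6, 24, 11, 18, 14, 20, 10, 17, 16]
[i] adj suffixes → lcp
  [1] 27/7 → 3 ('abc')
  [2] 7/22 → 1 ('a')
  [3] 22/25 → 1 ('a')
  [4] 25/12 → 0 ('')
  [5] 12/28 → 1 ('b')
  [6] 28/1 → 2 ('bc')
  [7] 1/3 → 3 ('bcb')
  [8] 3/8 → 2 ('bc')
  [9] 8/5 → 1 ('b')
  [10] 5/13 → 2 ('bd')
  [11] 13/19 → 2 ('bd')
  [12] 19/15 → 2 ('bd')
  [13] 15/29 → 0 ('')
  [14] 29/21 → 1 ('c')
  [15] 21/0 → 1 ('c')
  [16] 0/2 → 4 ('cbcb')
  [17] 2/4 → 2 ('cb')
  [18] 4/23 → 1 ('c')
  [19] 23/9 → 2 ('cd')
  [20] 9/26 → 0 ('')
  [21] 26/6 → 4 ('dabc')
  [22] 6/24 → 2 ('da')
  [23] 24/11 → 1 ('d')
  [24] 11/18 → 2 ('db')
  [25] 18/14 → 3 ('dbd')
  [26] 14/20 → 1 ('d')
  [27] 20/10 → 1 ('d')
  [28] 10/17 → 3 ('ddb')
  [29] 17/16 → 2 ('dd')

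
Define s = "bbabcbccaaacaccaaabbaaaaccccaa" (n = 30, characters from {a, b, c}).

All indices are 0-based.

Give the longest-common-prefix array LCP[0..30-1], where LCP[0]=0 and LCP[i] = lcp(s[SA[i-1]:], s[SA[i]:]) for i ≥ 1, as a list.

sorted suffixes:
  #0 SA[0]=29  'a'
  #1 SA[1]=28  'aa'
  #2 SA[2]=20  'aaaaccccaa'
  #3 SA[3]=15  'aaabbaaaaccccaa'
  #4 SA[4]=8  'aaacaccaaabbaaaaccccaa'
  #5 SA[5]=21  'aaaccccaa'
  #6 SA[6]=16  'aabbaaaaccccaa'
  #7 SA[7]=9  'aacaccaaabbaaaaccccaa'
  #8 SA[8]=22  'aaccccaa'
  #9 SA[9]=17  'abbaaaaccccaa'
  #10 SA[10]=2  'abcbccaaacaccaaabbaaaaccccaa'
  #11 SA[11]=10  'acaccaaabbaaaaccccaa'
  #12 SA[12]=12  'accaaabbaaaaccccaa'
  #13 SA[13]=23  'accccaa'
  #14 SA[14]=19  'baaaaccccaa'
  #15 SA[15]=1  'babcbccaaacaccaaabbaaaaccccaa'
  #16 SA[16]=18  'bbaaaaccccaa'
  #17 SA[17]=0  'bbabcbccaaacaccaaabbaaaaccccaa'
  #18 SA[18]=3  'bcbccaaacaccaaabbaaaaccccaa'
  #19 SA[19]=5  'bccaaacaccaaabbaaaaccccaa'
  #20 SA[20]=27  'caa'
  #21 SA[21]=14  'caaabbaaaaccccaa'
  #22 SA[22]=7  'caaacaccaaabbaaaaccccaa'
  #23 SA[23]=11  'caccaaabbaaaaccccaa'
  #24 SA[24]=4  'cbccaaacaccaaabbaaaaccccaa'
  #25 SA[25]=26  'ccaa'
  #26 SA[26]=13  'ccaaabbaaaaccccaa'
  #27 SA[27]=6  'ccaaacaccaaabbaaaaccccaa'
  #28 SA[28]=25  'cccaa'
  #29 SA[29]=24  'ccccaa'

SA = [29, 28, 20, 15, 8, 21, 16, 9, 22, 17, 2, 10, 12, 23, 19, 1, 18, 0, 3, 5, 27, 14, 7, 11, 4, 26, 13, 6, 25, 24]
i: (SA[i-1],SA[i]) lcp shared
  1: (29,28) 1 'a'
  2: (28,20) 2 'aa'
  3: (20,15) 3 'aaa'
  4: (15,8) 3 'aaa'
  5: (8,21) 4 'aaac'
  6: (21,16) 2 'aa'
  7: (16,9) 2 'aa'
  8: (9,22) 3 'aac'
  9: (22,17) 1 'a'
  10: (17,2) 2 'ab'
  11: (2,10) 1 'a'
  12: (10,12) 2 'ac'
  13: (12,23) 3 'acc'
  14: (23,19) 0 ''
  15: (19,1) 2 'ba'
  16: (1,18) 1 'b'
  17: (18,0) 3 'bba'
  18: (0,3) 1 'b'
  19: (3,5) 2 'bc'
  20: (5,27) 0 ''
  21: (27,14) 3 'caa'
  22: (14,7) 4 'caaa'
  23: (7,11) 2 'ca'
  24: (11,4) 1 'c'
  25: (4,26) 1 'c'
  26: (26,13) 4 'ccaa'
  27: (13,6) 5 'ccaaa'
  28: (6,25) 2 'cc'
  29: (25,24) 3 'ccc'

[0, 1, 2, 3, 3, 4, 2, 2, 3, 1, 2, 1, 2, 3, 0, 2, 1, 3, 1, 2, 0, 3, 4, 2, 1, 1, 4, 5, 2, 3]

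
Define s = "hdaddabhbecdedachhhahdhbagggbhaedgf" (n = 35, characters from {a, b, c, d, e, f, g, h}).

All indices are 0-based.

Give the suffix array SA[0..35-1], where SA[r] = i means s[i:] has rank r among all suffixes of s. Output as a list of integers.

[5, 14, 2, 30, 24, 19, 23, 8, 28, 6, 10, 15, 4, 13, 1, 3, 11, 32, 21, 9, 12, 31, 34, 27, 33, 26, 25, 29, 18, 22, 7, 0, 20, 17, 16]

sorted suffixes:
  #0 SA[0]=5  'abhbecdedachhhahdhbagggbhaedgf'
  #1 SA[1]=14  'achhhahdhbagggbhaedgf'
  #2 SA[2]=2  'addabhbecdedachhhahdhbagggbhaedgf'
  #3 SA[3]=30  'aedgf'
  #4 SA[4]=24  'agggbhaedgf'
  #5 SA[5]=19  'ahdhbagggbhaedgf'
  #6 SA[6]=23  'bagggbhaedgf'
  #7 SA[7]=8  'becdedachhhahdhbagggbhaedgf'
  #8 SA[8]=28  'bhaedgf'
  #9 SA[9]=6  'bhbecdedachhhahdhbagggbhaedgf'
  #10 SA[10]=10  'cdedachhhahdhbagggbhaedgf'
  #11 SA[11]=15  'chhhahdhbagggbhaedgf'
  #12 SA[12]=4  'dabhbecdedachhhahdhbagggbhaedgf'
  #13 SA[13]=13  'dachhhahdhbagggbhaedgf'
  #14 SA[14]=1  'daddabhbecdedachhhahdhbagggbhaedgf'
  #15 SA[15]=3  'ddabhbecdedachhhahdhbagggbhaedgf'
  #16 SA[16]=11  'dedachhhahdhbagggbhaedgf'
  #17 SA[17]=32  'dgf'
  #18 SA[18]=21  'dhbagggbhaedgf'
  #19 SA[19]=9  'ecdedachhhahdhbagggbhaedgf'
  #20 SA[20]=12  'edachhhahdhbagggbhaedgf'
  #21 SA[21]=31  'edgf'
  #22 SA[22]=34  'f'
  #23 SA[23]=27  'gbhaedgf'
  #24 SA[24]=33  'gf'
  #25 SA[25]=26  'ggbhaedgf'
  #26 SA[26]=25  'gggbhaedgf'
  #27 SA[27]=29  'haedgf'
  #28 SA[28]=18  'hahdhbagggbhaedgf'
  #29 SA[29]=22  'hbagggbhaedgf'
  #30 SA[30]=7  'hbecdedachhhahdhbagggbhaedgf'
  #31 SA[31]=0  'hdaddabhbecdedachhhahdhbagggbhaedgf'
  #32 SA[32]=20  'hdhbagggbhaedgf'
  #33 SA[33]=17  'hhahdhbagggbhaedgf'
  #34 SA[34]=16  'hhhahdhbagggbhaedgf'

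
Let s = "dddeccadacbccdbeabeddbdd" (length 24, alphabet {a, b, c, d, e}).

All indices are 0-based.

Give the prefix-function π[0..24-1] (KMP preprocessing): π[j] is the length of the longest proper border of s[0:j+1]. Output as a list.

[0, 1, 2, 0, 0, 0, 0, 1, 0, 0, 0, 0, 0, 1, 0, 0, 0, 0, 0, 1, 2, 0, 1, 2]

π[0] = 0
j=1 s[j]='d': π[1]=1 (border 'd')
j=2 s[j]='d': π[2]=2 (border 'dd')
j=3 s[j]='e': k: 2→1→0; π[3]=0 (border '')
j=4 s[j]='c': π[4]=0 (border '')
j=5 s[j]='c': π[5]=0 (border '')
j=6 s[j]='a': π[6]=0 (border '')
j=7 s[j]='d': π[7]=1 (border 'd')
j=8 s[j]='a': k: 1→0; π[8]=0 (border '')
j=9 s[j]='c': π[9]=0 (border '')
j=10 s[j]='b': π[10]=0 (border '')
j=11 s[j]='c': π[11]=0 (border '')
j=12 s[j]='c': π[12]=0 (border '')
j=13 s[j]='d': π[13]=1 (border 'd')
j=14 s[j]='b': k: 1→0; π[14]=0 (border '')
j=15 s[j]='e': π[15]=0 (border '')
j=16 s[j]='a': π[16]=0 (border '')
j=17 s[j]='b': π[17]=0 (border '')
j=18 s[j]='e': π[18]=0 (border '')
j=19 s[j]='d': π[19]=1 (border 'd')
j=20 s[j]='d': π[20]=2 (border 'dd')
j=21 s[j]='b': k: 2→1→0; π[21]=0 (border '')
j=22 s[j]='d': π[22]=1 (border 'd')
j=23 s[j]='d': π[23]=2 (border 'dd')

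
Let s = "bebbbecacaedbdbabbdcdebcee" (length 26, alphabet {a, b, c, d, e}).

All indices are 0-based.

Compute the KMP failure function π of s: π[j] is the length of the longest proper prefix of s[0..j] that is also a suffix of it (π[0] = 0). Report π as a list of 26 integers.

π[0] = 0
j=1 s[j]='e': π[1]=0 (border '')
j=2 s[j]='b': π[2]=1 (border 'b')
j=3 s[j]='b': k: 1→0; π[3]=1 (border 'b')
j=4 s[j]='b': k: 1→0; π[4]=1 (border 'b')
j=5 s[j]='e': π[5]=2 (border 'be')
j=6 s[j]='c': k: 2→0; π[6]=0 (border '')
j=7 s[j]='a': π[7]=0 (border '')
j=8 s[j]='c': π[8]=0 (border '')
j=9 s[j]='a': π[9]=0 (border '')
j=10 s[j]='e': π[10]=0 (border '')
j=11 s[j]='d': π[11]=0 (border '')
j=12 s[j]='b': π[12]=1 (border 'b')
j=13 s[j]='d': k: 1→0; π[13]=0 (border '')
j=14 s[j]='b': π[14]=1 (border 'b')
j=15 s[j]='a': k: 1→0; π[15]=0 (border '')
j=16 s[j]='b': π[16]=1 (border 'b')
j=17 s[j]='b': k: 1→0; π[17]=1 (border 'b')
j=18 s[j]='d': k: 1→0; π[18]=0 (border '')
j=19 s[j]='c': π[19]=0 (border '')
j=20 s[j]='d': π[20]=0 (border '')
j=21 s[j]='e': π[21]=0 (border '')
j=22 s[j]='b': π[22]=1 (border 'b')
j=23 s[j]='c': k: 1→0; π[23]=0 (border '')
j=24 s[j]='e': π[24]=0 (border '')
j=25 s[j]='e': π[25]=0 (border '')

[0, 0, 1, 1, 1, 2, 0, 0, 0, 0, 0, 0, 1, 0, 1, 0, 1, 1, 0, 0, 0, 0, 1, 0, 0, 0]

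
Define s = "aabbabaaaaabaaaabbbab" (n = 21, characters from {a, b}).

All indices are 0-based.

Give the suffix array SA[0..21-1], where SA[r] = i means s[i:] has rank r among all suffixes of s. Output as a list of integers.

[6, 7, 12, 8, 13, 9, 0, 14, 19, 4, 10, 1, 15, 20, 5, 11, 18, 3, 17, 2, 16]

rank | idx | suffix
   0 |   6 | aaaaabaaaabbbab
   1 |   7 | aaaabaaaabbbab
   2 |  12 | aaaabbbab
   3 |   8 | aaabaaaabbbab
   4 |  13 | aaabbbab
   5 |   9 | aabaaaabbbab
   6 |   0 | aabbabaaaaabaaaabbbab
   7 |  14 | aabbbab
   8 |  19 | ab
   9 |   4 | abaaaaabaaaabbbab
  10 |  10 | abaaaabbbab
  11 |   1 | abbabaaaaabaaaabbbab
  12 |  15 | abbbab
  13 |  20 | b
  14 |   5 | baaaaabaaaabbbab
  15 |  11 | baaaabbbab
  16 |  18 | bab
  17 |   3 | babaaaaabaaaabbbab
  18 |  17 | bbab
  19 |   2 | bbabaaaaabaaaabbbab
  20 |  16 | bbbab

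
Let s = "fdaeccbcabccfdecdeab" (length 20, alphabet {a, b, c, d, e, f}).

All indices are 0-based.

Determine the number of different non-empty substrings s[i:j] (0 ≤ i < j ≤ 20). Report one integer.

sorted suffixes:
  #0 SA[0]=18  'ab'
  #1 SA[1]=8  'abccfdecdeab'
  #2 SA[2]=2  'aeccbcabccfdecdeab'
  #3 SA[3]=19  'b'
  #4 SA[4]=6  'bcabccfdecdeab'
  #5 SA[5]=9  'bccfdecdeab'
  #6 SA[6]=7  'cabccfdecdeab'
  #7 SA[7]=5  'cbcabccfdecdeab'
  #8 SA[8]=4  'ccbcabccfdecdeab'
  #9 SA[9]=10  'ccfdecdeab'
  #10 SA[10]=15  'cdeab'
  #11 SA[11]=11  'cfdecdeab'
  #12 SA[12]=1  'daeccbcabccfdecdeab'
  #13 SA[13]=16  'deab'
  #14 SA[14]=13  'decdeab'
  #15 SA[15]=17  'eab'
  #16 SA[16]=3  'eccbcabccfdecdeab'
  #17 SA[17]=14  'ecdeab'
  #18 SA[18]=0  'fdaeccbcabccfdecdeab'
  #19 SA[19]=12  'fdecdeab'

SA = [18, 8, 2, 19, 6, 9, 7, 5, 4, 10, 15, 11, 1, 16, 13, 17, 3, 14, 0, 12]
[i] adj suffixes → lcp
  [1] 18/8 → 2 ('ab')
  [2] 8/2 → 1 ('a')
  [3] 2/19 → 0 ('')
  [4] 19/6 → 1 ('b')
  [5] 6/9 → 2 ('bc')
  [6] 9/7 → 0 ('')
  [7] 7/5 → 1 ('c')
  [8] 5/4 → 1 ('c')
  [9] 4/10 → 2 ('cc')
  [10] 10/15 → 1 ('c')
  [11] 15/11 → 1 ('c')
  [12] 11/1 → 0 ('')
  [13] 1/16 → 1 ('d')
  [14] 16/13 → 2 ('de')
  [15] 13/17 → 0 ('')
  [16] 17/3 → 1 ('e')
  [17] 3/14 → 2 ('ec')
  [18] 14/0 → 0 ('')
  [19] 0/12 → 2 ('fd')

n(n+1)/2 = 20·21/2 = 210
Σ LCP = 0 + 2 + 1 + 0 + 1 + 2 + 0 + 1 + 1 + 2 + 1 + 1 + 0 + 1 + 2 + 0 + 1 + 2 + 0 + 2 = 20
distinct = 210 − 20 = 190

190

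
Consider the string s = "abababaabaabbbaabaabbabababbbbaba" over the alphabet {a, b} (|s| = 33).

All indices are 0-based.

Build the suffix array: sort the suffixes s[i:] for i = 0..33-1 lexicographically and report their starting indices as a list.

rank | idx | suffix
   0 |  32 | a
   1 |  14 | aabaabbabababbbbaba
   2 |   6 | aabaabbbaabaabbabababbbbaba
   3 |  17 | aabbabababbbbaba
   4 |   9 | aabbbaabaabbabababbbbaba
   5 |  30 | aba
   6 |   4 | abaabaabbbaabaabbabababbbbaba
   7 |  15 | abaabbabababbbbaba
   8 |   7 | abaabbbaabaabbabababbbbaba
   9 |   2 | ababaabaabbbaabaabbabababbbbaba
  10 |   0 | abababaabaabbbaabaabbabababbbbaba
  11 |  21 | abababbbbaba
  12 |  23 | ababbbbaba
  13 |  18 | abbabababbbbaba
  14 |  10 | abbbaabaabbabababbbbaba
  15 |  25 | abbbbaba
  16 |  31 | ba
  17 |  13 | baabaabbabababbbbaba
  18 |   5 | baabaabbbaabaabbabababbbbaba
  19 |  16 | baabbabababbbbaba
  20 |   8 | baabbbaabaabbabababbbbaba
  21 |  29 | baba
  22 |   3 | babaabaabbbaabaabbabababbbbaba
  23 |   1 | bababaabaabbbaabaabbabababbbbaba
  24 |  20 | babababbbbaba
  25 |  22 | bababbbbaba
  26 |  24 | babbbbaba
  27 |  12 | bbaabaabbabababbbbaba
  28 |  28 | bbaba
  29 |  19 | bbabababbbbaba
  30 |  11 | bbbaabaabbabababbbbaba
  31 |  27 | bbbaba
  32 |  26 | bbbbaba

[32, 14, 6, 17, 9, 30, 4, 15, 7, 2, 0, 21, 23, 18, 10, 25, 31, 13, 5, 16, 8, 29, 3, 1, 20, 22, 24, 12, 28, 19, 11, 27, 26]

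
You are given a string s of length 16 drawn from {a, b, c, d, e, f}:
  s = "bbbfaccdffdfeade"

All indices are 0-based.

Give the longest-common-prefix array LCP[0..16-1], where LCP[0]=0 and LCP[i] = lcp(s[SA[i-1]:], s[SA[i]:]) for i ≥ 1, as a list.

[0, 1, 0, 2, 1, 0, 1, 0, 1, 2, 0, 1, 0, 1, 1, 1]

sorted suffixes:
  #0 SA[0]=4  'accdffdfeade'
  #1 SA[1]=13  'ade'
  #2 SA[2]=0  'bbbfaccdffdfeade'
  #3 SA[3]=1  'bbfaccdffdfeade'
  #4 SA[4]=2  'bfaccdffdfeade'
  #5 SA[5]=5  'ccdffdfeade'
  #6 SA[6]=6  'cdffdfeade'
  #7 SA[7]=14  'de'
  #8 SA[8]=10  'dfeade'
  #9 SA[9]=7  'dffdfeade'
  #10 SA[10]=15  'e'
  #11 SA[11]=12  'eade'
  #12 SA[12]=3  'faccdffdfeade'
  #13 SA[13]=9  'fdfeade'
  #14 SA[14]=11  'feade'
  #15 SA[15]=8  'ffdfeade'

SA = [4, 13, 0, 1, 2, 5, 6, 14, 10, 7, 15, 12, 3, 9, 11, 8]
[i] adj suffixes → lcp
  [1] 4/13 → 1 ('a')
  [2] 13/0 → 0 ('')
  [3] 0/1 → 2 ('bb')
  [4] 1/2 → 1 ('b')
  [5] 2/5 → 0 ('')
  [6] 5/6 → 1 ('c')
  [7] 6/14 → 0 ('')
  [8] 14/10 → 1 ('d')
  [9] 10/7 → 2 ('df')
  [10] 7/15 → 0 ('')
  [11] 15/12 → 1 ('e')
  [12] 12/3 → 0 ('')
  [13] 3/9 → 1 ('f')
  [14] 9/11 → 1 ('f')
  [15] 11/8 → 1 ('f')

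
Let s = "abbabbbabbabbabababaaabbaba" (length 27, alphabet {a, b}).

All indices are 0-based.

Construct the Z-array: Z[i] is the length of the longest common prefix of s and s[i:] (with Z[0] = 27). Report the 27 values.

[27, 0, 0, 3, 0, 0, 0, 6, 0, 0, 5, 0, 0, 2, 0, 2, 0, 2, 0, 1, 1, 5, 0, 0, 2, 0, 1]

Z[0]=27
i=1: fresh scan; Z[1]=0
i=2: fresh scan; Z[2]=0
i=3: fresh scan; Z[3]=3 scan→box=[3,6)
i=4: min(r-i=2, Z[1]=0)=0; Z[4]=0
i=5: min(r-i=1, Z[2]=0)=0; Z[5]=0
i=6: fresh scan; Z[6]=0
i=7: fresh scan; Z[7]=6 scan→box=[7,13)
i=8: min(r-i=5, Z[1]=0)=0; Z[8]=0
i=9: min(r-i=4, Z[2]=0)=0; Z[9]=0
i=10: min(r-i=3, Z[3]=3)=3; Z[10]=5 scan→box=[10,15)
i=11: min(r-i=4, Z[1]=0)=0; Z[11]=0
i=12: min(r-i=3, Z[2]=0)=0; Z[12]=0
i=13: min(r-i=2, Z[3]=3)=2; Z[13]=2
i=14: min(r-i=1, Z[4]=0)=0; Z[14]=0
i=15: fresh scan; Z[15]=2 scan→box=[15,17)
i=16: min(r-i=1, Z[1]=0)=0; Z[16]=0
i=17: fresh scan; Z[17]=2 scan→box=[17,19)
i=18: min(r-i=1, Z[1]=0)=0; Z[18]=0
i=19: fresh scan; Z[19]=1 scan→box=[19,20)
i=20: fresh scan; Z[20]=1 scan→box=[20,21)
i=21: fresh scan; Z[21]=5 scan→box=[21,26)
i=22: min(r-i=4, Z[1]=0)=0; Z[22]=0
i=23: min(r-i=3, Z[2]=0)=0; Z[23]=0
i=24: min(r-i=2, Z[3]=3)=2; Z[24]=2
i=25: min(r-i=1, Z[4]=0)=0; Z[25]=0
i=26: fresh scan; Z[26]=1 scan→box=[26,27)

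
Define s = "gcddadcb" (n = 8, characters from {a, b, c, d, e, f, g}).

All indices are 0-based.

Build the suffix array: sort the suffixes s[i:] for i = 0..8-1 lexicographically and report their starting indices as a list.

[4, 7, 6, 1, 3, 5, 2, 0]

rank→(start, suffix):
  0 → (4, 'adcb')
  1 → (7, 'b')
  2 → (6, 'cb')
  3 → (1, 'cddadcb')
  4 → (3, 'dadcb')
  5 → (5, 'dcb')
  6 → (2, 'ddadcb')
  7 → (0, 'gcddadcb')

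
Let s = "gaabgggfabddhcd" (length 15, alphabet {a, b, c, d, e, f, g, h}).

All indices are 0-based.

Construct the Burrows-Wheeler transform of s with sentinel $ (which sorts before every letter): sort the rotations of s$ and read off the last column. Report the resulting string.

rank  rotation          last
    0  $gaabgggfabddhcd  d
    1  aabgggfabddhcd$g  g
    2  abddhcd$gaabgggf  f
    3  abgggfabddhcd$ga  a
    4  bddhcd$gaabgggfa  a
    5  bgggfabddhcd$gaa  a
    6  cd$gaabgggfabddh  h
    7  d$gaabgggfabddhc  c
    8  ddhcd$gaabgggfab  b
    9  dhcd$gaabgggfabd  d
   10  fabddhcd$gaabggg  g
   11  gaabgggfabddhcd$  $
   12  gfabddhcd$gaabgg  g
   13  ggfabddhcd$gaabg  g
   14  gggfabddhcd$gaab  b
   15  hcd$gaabgggfabdd  d

dgfaaahcbdg$ggbd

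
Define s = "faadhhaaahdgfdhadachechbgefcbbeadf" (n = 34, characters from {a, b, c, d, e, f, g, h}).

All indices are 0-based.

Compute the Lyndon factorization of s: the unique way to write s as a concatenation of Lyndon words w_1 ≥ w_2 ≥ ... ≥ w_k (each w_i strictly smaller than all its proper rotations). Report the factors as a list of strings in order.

emit factor 1: 'f' (i=0, period=1)
emit factor 2: 'aadhh' (i=1, period=5)
emit factor 3: 'aaahdgfdhadachechbgefcbbeadf' (i=6, period=28)

["f", "aadhh", "aaahdgfdhadachechbgefcbbeadf"]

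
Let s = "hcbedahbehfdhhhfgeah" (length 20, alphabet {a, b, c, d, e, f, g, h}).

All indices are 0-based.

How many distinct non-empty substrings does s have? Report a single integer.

194

sorted suffixes:
  #0 SA[0]=18  'ah'
  #1 SA[1]=5  'ahbehfdhhhfgeah'
  #2 SA[2]=2  'bedahbehfdhhhfgeah'
  #3 SA[3]=7  'behfdhhhfgeah'
  #4 SA[4]=1  'cbedahbehfdhhhfgeah'
  #5 SA[5]=4  'dahbehfdhhhfgeah'
  #6 SA[6]=11  'dhhhfgeah'
  #7 SA[7]=17  'eah'
  #8 SA[8]=3  'edahbehfdhhhfgeah'
  #9 SA[9]=8  'ehfdhhhfgeah'
  #10 SA[10]=10  'fdhhhfgeah'
  #11 SA[11]=15  'fgeah'
  #12 SA[12]=16  'geah'
  #13 SA[13]=19  'h'
  #14 SA[14]=6  'hbehfdhhhfgeah'
  #15 SA[15]=0  'hcbedahbehfdhhhfgeah'
  #16 SA[16]=9  'hfdhhhfgeah'
  #17 SA[17]=14  'hfgeah'
  #18 SA[18]=13  'hhfgeah'
  #19 SA[19]=12  'hhhfgeah'

SA = [18, 5, 2, 7, 1, 4, 11, 17, 3, 8, 10, 15, 16, 19, 6, 0, 9, 14, 13, 12]
[i] adj suffixes → lcp
  [1] 18/5 → 2 ('ah')
  [2] 5/2 → 0 ('')
  [3] 2/7 → 2 ('be')
  [4] 7/1 → 0 ('')
  [5] 1/4 → 0 ('')
  [6] 4/11 → 1 ('d')
  [7] 11/17 → 0 ('')
  [8] 17/3 → 1 ('e')
  [9] 3/8 → 1 ('e')
  [10] 8/10 → 0 ('')
  [11] 10/15 → 1 ('f')
  [12] 15/16 → 0 ('')
  [13] 16/19 → 0 ('')
  [14] 19/6 → 1 ('h')
  [15] 6/0 → 1 ('h')
  [16] 0/9 → 1 ('h')
  [17] 9/14 → 2 ('hf')
  [18] 14/13 → 1 ('h')
  [19] 13/12 → 2 ('hh')

n(n+1)/2 = 20·21/2 = 210
Σ LCP = 0 + 2 + 0 + 2 + 0 + 0 + 1 + 0 + 1 + 1 + 0 + 1 + 0 + 0 + 1 + 1 + 1 + 2 + 1 + 2 = 16
distinct = 210 − 16 = 194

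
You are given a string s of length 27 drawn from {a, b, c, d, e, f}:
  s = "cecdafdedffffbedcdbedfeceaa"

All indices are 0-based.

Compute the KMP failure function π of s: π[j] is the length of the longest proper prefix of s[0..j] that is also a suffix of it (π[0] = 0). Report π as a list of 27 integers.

[0, 0, 1, 0, 0, 0, 0, 0, 0, 0, 0, 0, 0, 0, 0, 0, 1, 0, 0, 0, 0, 0, 0, 1, 2, 0, 0]

π[0] = 0
j=1 s[j]='e': π[1]=0 (border '')
j=2 s[j]='c': π[2]=1 (border 'c')
j=3 s[j]='d': k: 1→0; π[3]=0 (border '')
j=4 s[j]='a': π[4]=0 (border '')
j=5 s[j]='f': π[5]=0 (border '')
j=6 s[j]='d': π[6]=0 (border '')
j=7 s[j]='e': π[7]=0 (border '')
j=8 s[j]='d': π[8]=0 (border '')
j=9 s[j]='f': π[9]=0 (border '')
j=10 s[j]='f': π[10]=0 (border '')
j=11 s[j]='f': π[11]=0 (border '')
j=12 s[j]='f': π[12]=0 (border '')
j=13 s[j]='b': π[13]=0 (border '')
j=14 s[j]='e': π[14]=0 (border '')
j=15 s[j]='d': π[15]=0 (border '')
j=16 s[j]='c': π[16]=1 (border 'c')
j=17 s[j]='d': k: 1→0; π[17]=0 (border '')
j=18 s[j]='b': π[18]=0 (border '')
j=19 s[j]='e': π[19]=0 (border '')
j=20 s[j]='d': π[20]=0 (border '')
j=21 s[j]='f': π[21]=0 (border '')
j=22 s[j]='e': π[22]=0 (border '')
j=23 s[j]='c': π[23]=1 (border 'c')
j=24 s[j]='e': π[24]=2 (border 'ce')
j=25 s[j]='a': k: 2→0; π[25]=0 (border '')
j=26 s[j]='a': π[26]=0 (border '')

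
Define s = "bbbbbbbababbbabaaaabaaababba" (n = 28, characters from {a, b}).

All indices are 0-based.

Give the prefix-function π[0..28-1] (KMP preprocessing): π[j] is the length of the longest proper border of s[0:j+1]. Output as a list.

[0, 1, 2, 3, 4, 5, 6, 0, 1, 0, 1, 2, 3, 0, 1, 0, 0, 0, 0, 1, 0, 0, 0, 1, 0, 1, 2, 0]

π[0] = 0
j=1 s[j]='b': π[1]=1 (border 'b')
j=2 s[j]='b': π[2]=2 (border 'bb')
j=3 s[j]='b': π[3]=3 (border 'bbb')
j=4 s[j]='b': π[4]=4 (border 'bbbb')
j=5 s[j]='b': π[5]=5 (border 'bbbbb')
j=6 s[j]='b': π[6]=6 (border 'bbbbbb')
j=7 s[j]='a': k: 6→5→4→3→2→1→0; π[7]=0 (border '')
j=8 s[j]='b': π[8]=1 (border 'b')
j=9 s[j]='a': k: 1→0; π[9]=0 (border '')
j=10 s[j]='b': π[10]=1 (border 'b')
j=11 s[j]='b': π[11]=2 (border 'bb')
j=12 s[j]='b': π[12]=3 (border 'bbb')
j=13 s[j]='a': k: 3→2→1→0; π[13]=0 (border '')
j=14 s[j]='b': π[14]=1 (border 'b')
j=15 s[j]='a': k: 1→0; π[15]=0 (border '')
j=16 s[j]='a': π[16]=0 (border '')
j=17 s[j]='a': π[17]=0 (border '')
j=18 s[j]='a': π[18]=0 (border '')
j=19 s[j]='b': π[19]=1 (border 'b')
j=20 s[j]='a': k: 1→0; π[20]=0 (border '')
j=21 s[j]='a': π[21]=0 (border '')
j=22 s[j]='a': π[22]=0 (border '')
j=23 s[j]='b': π[23]=1 (border 'b')
j=24 s[j]='a': k: 1→0; π[24]=0 (border '')
j=25 s[j]='b': π[25]=1 (border 'b')
j=26 s[j]='b': π[26]=2 (border 'bb')
j=27 s[j]='a': k: 2→1→0; π[27]=0 (border '')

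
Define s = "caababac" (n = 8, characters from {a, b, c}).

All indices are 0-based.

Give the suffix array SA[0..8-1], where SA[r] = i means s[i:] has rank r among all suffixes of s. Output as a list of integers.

rank→(start, suffix):
  0 → (1, 'aababac')
  1 → (2, 'ababac')
  2 → (4, 'abac')
  3 → (6, 'ac')
  4 → (3, 'babac')
  5 → (5, 'bac')
  6 → (7, 'c')
  7 → (0, 'caababac')

[1, 2, 4, 6, 3, 5, 7, 0]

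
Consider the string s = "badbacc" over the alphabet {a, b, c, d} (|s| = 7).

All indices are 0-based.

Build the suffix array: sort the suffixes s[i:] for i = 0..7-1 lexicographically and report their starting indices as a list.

[4, 1, 3, 0, 6, 5, 2]

rank | idx | suffix
   0 |   4 | acc
   1 |   1 | adbacc
   2 |   3 | bacc
   3 |   0 | badbacc
   4 |   6 | c
   5 |   5 | cc
   6 |   2 | dbacc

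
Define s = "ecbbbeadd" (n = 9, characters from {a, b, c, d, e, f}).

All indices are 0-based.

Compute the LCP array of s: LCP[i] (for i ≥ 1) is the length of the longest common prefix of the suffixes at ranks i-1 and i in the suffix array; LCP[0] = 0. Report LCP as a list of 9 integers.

rank→(start, suffix):
  0 → (6, 'add')
  1 → (2, 'bbbeadd')
  2 → (3, 'bbeadd')
  3 → (4, 'beadd')
  4 → (1, 'cbbbeadd')
  5 → (8, 'd')
  6 → (7, 'dd')
  7 → (5, 'eadd')
  8 → (0, 'ecbbbeadd')

SA = [6, 2, 3, 4, 1, 8, 7, 5, 0]
[i] adj suffixes → lcp
  [1] 6/2 → 0 ('')
  [2] 2/3 → 2 ('bb')
  [3] 3/4 → 1 ('b')
  [4] 4/1 → 0 ('')
  [5] 1/8 → 0 ('')
  [6] 8/7 → 1 ('d')
  [7] 7/5 → 0 ('')
  [8] 5/0 → 1 ('e')

[0, 0, 2, 1, 0, 0, 1, 0, 1]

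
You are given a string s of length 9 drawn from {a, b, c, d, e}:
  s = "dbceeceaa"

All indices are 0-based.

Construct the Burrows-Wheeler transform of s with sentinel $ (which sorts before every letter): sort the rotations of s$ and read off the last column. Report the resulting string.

aaedeb$cec

rank  rotation    last
    0  $dbceeceaa  a
    1  a$dbceecea  a
    2  aa$dbceece  e
    3  bceeceaa$d  d
    4  ceaa$dbcee  e
    5  ceeceaa$db  b
    6  dbceeceaa$  $
    7  eaa$dbceec  c
    8  eceaa$dbce  e
    9  eeceaa$dbc  c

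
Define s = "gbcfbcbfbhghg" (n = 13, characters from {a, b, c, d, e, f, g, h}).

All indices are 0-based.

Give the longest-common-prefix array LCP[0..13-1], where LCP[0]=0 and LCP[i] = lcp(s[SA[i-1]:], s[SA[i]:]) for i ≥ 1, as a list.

sorted suffixes:
  #0 SA[0]=4  'bcbfbhghg'
  #1 SA[1]=1  'bcfbcbfbhghg'
  #2 SA[2]=6  'bfbhghg'
  #3 SA[3]=8  'bhghg'
  #4 SA[4]=5  'cbfbhghg'
  #5 SA[5]=2  'cfbcbfbhghg'
  #6 SA[6]=3  'fbcbfbhghg'
  #7 SA[7]=7  'fbhghg'
  #8 SA[8]=12  'g'
  #9 SA[9]=0  'gbcfbcbfbhghg'
  #10 SA[10]=10  'ghg'
  #11 SA[11]=11  'hg'
  #12 SA[12]=9  'hghg'

SA = [4, 1, 6, 8, 5, 2, 3, 7, 12, 0, 10, 11, 9]
i: (SA[i-1],SA[i]) lcp shared
  1: (4,1) 2 'bc'
  2: (1,6) 1 'b'
  3: (6,8) 1 'b'
  4: (8,5) 0 ''
  5: (5,2) 1 'c'
  6: (2,3) 0 ''
  7: (3,7) 2 'fb'
  8: (7,12) 0 ''
  9: (12,0) 1 'g'
  10: (0,10) 1 'g'
  11: (10,11) 0 ''
  12: (11,9) 2 'hg'

[0, 2, 1, 1, 0, 1, 0, 2, 0, 1, 1, 0, 2]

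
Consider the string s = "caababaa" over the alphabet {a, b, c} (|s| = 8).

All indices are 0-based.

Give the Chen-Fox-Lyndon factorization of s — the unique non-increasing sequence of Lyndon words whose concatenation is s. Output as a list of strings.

emit factor 1: 'c' (i=0, period=1)
emit factor 2: 'aabab' (i=1, period=5)
emit factor 3: 'a' (i=6, period=1)
emit factor 4: 'a' (i=7, period=1)

["c", "aabab", "a", "a"]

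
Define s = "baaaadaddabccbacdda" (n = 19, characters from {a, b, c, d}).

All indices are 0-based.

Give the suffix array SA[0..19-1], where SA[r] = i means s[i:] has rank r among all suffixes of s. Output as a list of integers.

rank | idx | suffix
   0 |  18 | a
   1 |   1 | aaaadaddabccbacdda
   2 |   2 | aaadaddabccbacdda
   3 |   3 | aadaddabccbacdda
   4 |   9 | abccbacdda
   5 |  14 | acdda
   6 |   4 | adaddabccbacdda
   7 |   6 | addabccbacdda
   8 |   0 | baaaadaddabccbacdda
   9 |  13 | bacdda
  10 |  10 | bccbacdda
  11 |  12 | cbacdda
  12 |  11 | ccbacdda
  13 |  15 | cdda
  14 |  17 | da
  15 |   8 | dabccbacdda
  16 |   5 | daddabccbacdda
  17 |  16 | dda
  18 |   7 | ddabccbacdda

[18, 1, 2, 3, 9, 14, 4, 6, 0, 13, 10, 12, 11, 15, 17, 8, 5, 16, 7]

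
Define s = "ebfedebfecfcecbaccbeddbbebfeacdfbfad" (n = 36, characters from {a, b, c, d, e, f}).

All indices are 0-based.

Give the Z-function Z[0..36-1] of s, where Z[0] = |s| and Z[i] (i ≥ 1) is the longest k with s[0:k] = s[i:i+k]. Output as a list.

[36, 0, 0, 1, 0, 4, 0, 0, 1, 0, 0, 0, 1, 0, 0, 0, 0, 0, 0, 1, 0, 0, 0, 0, 4, 0, 0, 1, 0, 0, 0, 0, 0, 0, 0, 0]

Z[0]=36
i=1: outside box; Z[1]=0
i=2: outside box; Z[2]=0
i=3: outside box; Z[3]=1 grow→box=[3,4)
i=4: outside box; Z[4]=0
i=5: outside box; Z[5]=4 grow→box=[5,9)
i=6: min(r-i=3, Z[1]=0)=0; Z[6]=0
i=7: min(r-i=2, Z[2]=0)=0; Z[7]=0
i=8: min(r-i=1, Z[3]=1)=1; Z[8]=1
i=9: outside box; Z[9]=0
i=10: outside box; Z[10]=0
i=11: outside box; Z[11]=0
i=12: outside box; Z[12]=1 grow→box=[12,13)
i=13: outside box; Z[13]=0
i=14: outside box; Z[14]=0
i=15: outside box; Z[15]=0
i=16: outside box; Z[16]=0
i=17: outside box; Z[17]=0
i=18: outside box; Z[18]=0
i=19: outside box; Z[19]=1 grow→box=[19,20)
i=20: outside box; Z[20]=0
i=21: outside box; Z[21]=0
i=22: outside box; Z[22]=0
i=23: outside box; Z[23]=0
i=24: outside box; Z[24]=4 grow→box=[24,28)
i=25: min(r-i=3, Z[1]=0)=0; Z[25]=0
i=26: min(r-i=2, Z[2]=0)=0; Z[26]=0
i=27: min(r-i=1, Z[3]=1)=1; Z[27]=1
i=28: outside box; Z[28]=0
i=29: outside box; Z[29]=0
i=30: outside box; Z[30]=0
i=31: outside box; Z[31]=0
i=32: outside box; Z[32]=0
i=33: outside box; Z[33]=0
i=34: outside box; Z[34]=0
i=35: outside box; Z[35]=0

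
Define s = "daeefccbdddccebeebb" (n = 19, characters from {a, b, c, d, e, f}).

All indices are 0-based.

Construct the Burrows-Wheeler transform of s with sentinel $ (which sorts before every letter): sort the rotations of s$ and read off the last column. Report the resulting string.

bdbececfdc$ddbecbaee

rank  rotation              last
    0  $daeefccbdddccebeebb  b
    1  aeefccbdddccebeebb$d  d
    2  b$daeefccbdddccebeeb  b
    3  bb$daeefccbdddccebee  e
    4  bdddccebeebb$daeefcc  c
    5  beebb$daeefccbdddcce  e
    6  cbdddccebeebb$daeefc  c
    7  ccbdddccebeebb$daeef  f
    8  ccebeebb$daeefccbddd  d
    9  cebeebb$daeefccbdddc  c
   10  daeefccbdddccebeebb$  $
   11  dccebeebb$daeefccbdd  d
   12  ddccebeebb$daeefccbd  d
   13  dddccebeebb$daeefccb  b
   14  ebb$daeefccbdddccebe  e
   15  ebeebb$daeefccbdddcc  c
   16  eebb$daeefccbdddcceb  b
   17  eefccbdddccebeebb$da  a
   18  efccbdddccebeebb$dae  e
   19  fccbdddccebeebb$daee  e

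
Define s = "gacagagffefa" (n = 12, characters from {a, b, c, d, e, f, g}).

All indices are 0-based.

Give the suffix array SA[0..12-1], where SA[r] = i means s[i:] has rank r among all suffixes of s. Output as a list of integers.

rank→(start, suffix):
  0 → (11, 'a')
  1 → (1, 'acagagffefa')
  2 → (3, 'agagffefa')
  3 → (5, 'agffefa')
  4 → (2, 'cagagffefa')
  5 → (9, 'efa')
  6 → (10, 'fa')
  7 → (8, 'fefa')
  8 → (7, 'ffefa')
  9 → (0, 'gacagagffefa')
  10 → (4, 'gagffefa')
  11 → (6, 'gffefa')

[11, 1, 3, 5, 2, 9, 10, 8, 7, 0, 4, 6]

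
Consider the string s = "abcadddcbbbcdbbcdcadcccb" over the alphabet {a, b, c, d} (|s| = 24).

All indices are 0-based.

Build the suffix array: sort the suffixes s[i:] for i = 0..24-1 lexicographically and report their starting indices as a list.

rank→(start, suffix):
  0 → (0, 'abcadddcbbbcdbbcdcadcccb')
  1 → (18, 'adcccb')
  2 → (3, 'adddcbbbcdbbcdcadcccb')
  3 → (23, 'b')
  4 → (8, 'bbbcdbbcdcadcccb')
  5 → (9, 'bbcdbbcdcadcccb')
  6 → (13, 'bbcdcadcccb')
  7 → (1, 'bcadddcbbbcdbbcdcadcccb')
  8 → (10, 'bcdbbcdcadcccb')
  9 → (14, 'bcdcadcccb')
  10 → (17, 'cadcccb')
  11 → (2, 'cadddcbbbcdbbcdcadcccb')
  12 → (22, 'cb')
  13 → (7, 'cbbbcdbbcdcadcccb')
  14 → (21, 'ccb')
  15 → (20, 'cccb')
  16 → (11, 'cdbbcdcadcccb')
  17 → (15, 'cdcadcccb')
  18 → (12, 'dbbcdcadcccb')
  19 → (16, 'dcadcccb')
  20 → (6, 'dcbbbcdbbcdcadcccb')
  21 → (19, 'dcccb')
  22 → (5, 'ddcbbbcdbbcdcadcccb')
  23 → (4, 'dddcbbbcdbbcdcadcccb')

[0, 18, 3, 23, 8, 9, 13, 1, 10, 14, 17, 2, 22, 7, 21, 20, 11, 15, 12, 16, 6, 19, 5, 4]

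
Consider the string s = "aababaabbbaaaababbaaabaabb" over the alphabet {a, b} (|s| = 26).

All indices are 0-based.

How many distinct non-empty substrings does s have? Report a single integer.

275

rank→(start, suffix):
  0 → (10, 'aaaababbaaabaabb')
  1 → (18, 'aaabaabb')
  2 → (11, 'aaababbaaabaabb')
  3 → (19, 'aabaabb')
  4 → (0, 'aababaabbbaaaababbaaabaabb')
  5 → (12, 'aababbaaabaabb')
  6 → (22, 'aabb')
  7 → (5, 'aabbbaaaababbaaabaabb')
  8 → (20, 'abaabb')
  9 → (3, 'abaabbbaaaababbaaabaabb')
  10 → (1, 'ababaabbbaaaababbaaabaabb')
  11 → (13, 'ababbaaabaabb')
  12 → (23, 'abb')
  13 → (15, 'abbaaabaabb')
  14 → (6, 'abbbaaaababbaaabaabb')
  15 → (25, 'b')
  16 → (9, 'baaaababbaaabaabb')
  17 → (17, 'baaabaabb')
  18 → (21, 'baabb')
  19 → (4, 'baabbbaaaababbaaabaabb')
  20 → (2, 'babaabbbaaaababbaaabaabb')
  21 → (14, 'babbaaabaabb')
  22 → (24, 'bb')
  23 → (8, 'bbaaaababbaaabaabb')
  24 → (16, 'bbaaabaabb')
  25 → (7, 'bbbaaaababbaaabaabb')

SA = [10, 18, 11, 19, 0, 12, 22, 5, 20, 3, 1, 13, 23, 15, 6, 25, 9, 17, 21, 4, 2, 14, 24, 8, 16, 7]
rank  pair      lcp
   1  s[10:],s[18:]  3  'aaa'
   2  s[18:],s[11:]  5  'aaaba'
   3  s[11:],s[19:]  2  'aa'
   4  s[19:],s[0:]  4  'aaba'
   5  s[0:],s[12:]  5  'aabab'
   6  s[12:],s[22:]  3  'aab'
   7  s[22:],s[5:]  4  'aabb'
   8  s[5:],s[20:]  1  'a'
   9  s[20:],s[3:]  6  'abaabb'
  10  s[3:],s[1:]  3  'aba'
  11  s[1:],s[13:]  4  'abab'
  12  s[13:],s[23:]  2  'ab'
  13  s[23:],s[15:]  3  'abb'
  14  s[15:],s[6:]  3  'abb'
  15  s[6:],s[25:]  0  ''
  16  s[25:],s[9:]  1  'b'
  17  s[9:],s[17:]  4  'baaa'
  18  s[17:],s[21:]  3  'baa'
  19  s[21:],s[4:]  5  'baabb'
  20  s[4:],s[2:]  2  'ba'
  21  s[2:],s[14:]  3  'bab'
  22  s[14:],s[24:]  1  'b'
  23  s[24:],s[8:]  2  'bb'
  24  s[8:],s[16:]  5  'bbaaa'
  25  s[16:],s[7:]  2  'bb'

n(n+1)/2 = 26·27/2 = 351
Σ LCP = 0 + 3 + 5 + 2 + 4 + 5 + 3 + 4 + 1 + 6 + 3 + 4 + 2 + 3 + 3 + 0 + 1 + 4 + 3 + 5 + 2 + 3 + 1 + 2 + 5 + 2 = 76
distinct = 351 − 76 = 275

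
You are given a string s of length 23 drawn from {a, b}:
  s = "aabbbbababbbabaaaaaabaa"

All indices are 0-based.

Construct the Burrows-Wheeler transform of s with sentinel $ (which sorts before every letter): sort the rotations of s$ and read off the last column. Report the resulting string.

rank  rotation                  last
    0  $aabbbbababbbabaaaaaabaa  a
    1  a$aabbbbababbbabaaaaaaba  a
    2  aa$aabbbbababbbabaaaaaab  b
    3  aaaaaabaa$aabbbbababbbab  b
    4  aaaaabaa$aabbbbababbbaba  a
    5  aaaabaa$aabbbbababbbabaa  a
    6  aaabaa$aabbbbababbbabaaa  a
    7  aabaa$aabbbbababbbabaaaa  a
    8  aabbbbababbbabaaaaaabaa$  $
    9  abaa$aabbbbababbbabaaaaa  a
   10  abaaaaaabaa$aabbbbababbb  b
   11  ababbbabaaaaaabaa$aabbbb  b
   12  abbbabaaaaaabaa$aabbbbab  b
   13  abbbbababbbabaaaaaabaa$a  a
   14  baa$aabbbbababbbabaaaaaa  a
   15  baaaaaabaa$aabbbbababbba  a
   16  babaaaaaabaa$aabbbbababb  b
   17  bababbbabaaaaaabaa$aabbb  b
   18  babbbabaaaaaabaa$aabbbba  a
   19  bbabaaaaaabaa$aabbbbabab  b
   20  bbababbbabaaaaaabaa$aabb  b
   21  bbbabaaaaaabaa$aabbbbaba  a
   22  bbbababbbabaaaaaabaa$aab  b
   23  bbbbababbbabaaaaaabaa$aa  a

aabbaaaa$abbbaaabbabbaba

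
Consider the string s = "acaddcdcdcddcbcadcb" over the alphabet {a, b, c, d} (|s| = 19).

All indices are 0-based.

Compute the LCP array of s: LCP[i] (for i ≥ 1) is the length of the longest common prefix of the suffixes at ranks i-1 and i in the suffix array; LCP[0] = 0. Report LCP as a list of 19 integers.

sorted suffixes:
  #0 SA[0]=0  'acaddcdcdcddcbcadcb'
  #1 SA[1]=15  'adcb'
  #2 SA[2]=2  'addcdcdcddcbcadcb'
  #3 SA[3]=18  'b'
  #4 SA[4]=13  'bcadcb'
  #5 SA[5]=14  'cadcb'
  #6 SA[6]=1  'caddcdcdcddcbcadcb'
  #7 SA[7]=17  'cb'
  #8 SA[8]=12  'cbcadcb'
  #9 SA[9]=5  'cdcdcddcbcadcb'
  #10 SA[10]=7  'cdcddcbcadcb'
  #11 SA[11]=9  'cddcbcadcb'
  #12 SA[12]=16  'dcb'
  #13 SA[13]=11  'dcbcadcb'
  #14 SA[14]=4  'dcdcdcddcbcadcb'
  #15 SA[15]=6  'dcdcddcbcadcb'
  #16 SA[16]=8  'dcddcbcadcb'
  #17 SA[17]=10  'ddcbcadcb'
  #18 SA[18]=3  'ddcdcdcddcbcadcb'

SA = [0, 15, 2, 18, 13, 14, 1, 17, 12, 5, 7, 9, 16, 11, 4, 6, 8, 10, 3]
i: (SA[i-1],SA[i]) lcp shared
  1: (0,15) 1 'a'
  2: (15,2) 2 'ad'
  3: (2,18) 0 ''
  4: (18,13) 1 'b'
  5: (13,14) 0 ''
  6: (14,1) 3 'cad'
  7: (1,17) 1 'c'
  8: (17,12) 2 'cb'
  9: (12,5) 1 'c'
  10: (5,7) 4 'cdcd'
  11: (7,9) 2 'cd'
  12: (9,16) 0 ''
  13: (16,11) 3 'dcb'
  14: (11,4) 2 'dc'
  15: (4,6) 5 'dcdcd'
  16: (6,8) 3 'dcd'
  17: (8,10) 1 'd'
  18: (10,3) 3 'ddc'

[0, 1, 2, 0, 1, 0, 3, 1, 2, 1, 4, 2, 0, 3, 2, 5, 3, 1, 3]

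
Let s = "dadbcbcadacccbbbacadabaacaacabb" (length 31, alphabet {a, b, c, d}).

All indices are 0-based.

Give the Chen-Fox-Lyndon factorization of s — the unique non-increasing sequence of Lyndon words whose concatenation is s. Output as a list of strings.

emit factor 1: 'd' (i=0, period=1)
emit factor 2: 'adbcbc' (i=1, period=6)
emit factor 3: 'ad' (i=7, period=2)
emit factor 4: 'acccbbb' (i=9, period=7)
emit factor 5: 'acad' (i=16, period=4)
emit factor 6: 'ab' (i=20, period=2)
emit factor 7: 'aacaacabb' (i=22, period=9)

["d", "adbcbc", "ad", "acccbbb", "acad", "ab", "aacaacabb"]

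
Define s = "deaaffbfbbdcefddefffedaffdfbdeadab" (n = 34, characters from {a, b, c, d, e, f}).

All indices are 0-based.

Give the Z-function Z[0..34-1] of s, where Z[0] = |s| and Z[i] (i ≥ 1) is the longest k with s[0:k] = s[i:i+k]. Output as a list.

Z[0]=34
i=1: outside box; Z[1]=0
i=2: outside box; Z[2]=0
i=3: outside box; Z[3]=0
i=4: outside box; Z[4]=0
i=5: outside box; Z[5]=0
i=6: outside box; Z[6]=0
i=7: outside box; Z[7]=0
i=8: outside box; Z[8]=0
i=9: outside box; Z[9]=0
i=10: outside box; Z[10]=1 scan→box=[10,11)
i=11: outside box; Z[11]=0
i=12: outside box; Z[12]=0
i=13: outside box; Z[13]=0
i=14: outside box; Z[14]=1 scan→box=[14,15)
i=15: outside box; Z[15]=2 scan→box=[15,17)
i=16: min(r-i=1, Z[1]=0)=0; Z[16]=0
i=17: outside box; Z[17]=0
i=18: outside box; Z[18]=0
i=19: outside box; Z[19]=0
i=20: outside box; Z[20]=0
i=21: outside box; Z[21]=1 scan→box=[21,22)
i=22: outside box; Z[22]=0
i=23: outside box; Z[23]=0
i=24: outside box; Z[24]=0
i=25: outside box; Z[25]=1 scan→box=[25,26)
i=26: outside box; Z[26]=0
i=27: outside box; Z[27]=0
i=28: outside box; Z[28]=3 scan→box=[28,31)
i=29: min(r-i=2, Z[1]=0)=0; Z[29]=0
i=30: min(r-i=1, Z[2]=0)=0; Z[30]=0
i=31: outside box; Z[31]=1 scan→box=[31,32)
i=32: outside box; Z[32]=0
i=33: outside box; Z[33]=0

[34, 0, 0, 0, 0, 0, 0, 0, 0, 0, 1, 0, 0, 0, 1, 2, 0, 0, 0, 0, 0, 1, 0, 0, 0, 1, 0, 0, 3, 0, 0, 1, 0, 0]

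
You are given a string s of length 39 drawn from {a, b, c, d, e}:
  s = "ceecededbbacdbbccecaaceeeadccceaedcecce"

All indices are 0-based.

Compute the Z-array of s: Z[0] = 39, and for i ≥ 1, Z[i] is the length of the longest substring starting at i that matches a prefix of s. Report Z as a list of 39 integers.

Z[0]=39
i=1: outside box; Z[1]=0
i=2: outside box; Z[2]=0
i=3: outside box; Z[3]=2 extend→box=[3,5)
i=4: min(r-i=1, Z[1]=0)=0; Z[4]=0
i=5: outside box; Z[5]=0
i=6: outside box; Z[6]=0
i=7: outside box; Z[7]=0
i=8: outside box; Z[8]=0
i=9: outside box; Z[9]=0
i=10: outside box; Z[10]=0
i=11: outside box; Z[11]=1 extend→box=[11,12)
i=12: outside box; Z[12]=0
i=13: outside box; Z[13]=0
i=14: outside box; Z[14]=0
i=15: outside box; Z[15]=1 extend→box=[15,16)
i=16: outside box; Z[16]=2 extend→box=[16,18)
i=17: min(r-i=1, Z[1]=0)=0; Z[17]=0
i=18: outside box; Z[18]=1 extend→box=[18,19)
i=19: outside box; Z[19]=0
i=20: outside box; Z[20]=0
i=21: outside box; Z[21]=3 extend→box=[21,24)
i=22: min(r-i=2, Z[1]=0)=0; Z[22]=0
i=23: min(r-i=1, Z[2]=0)=0; Z[23]=0
i=24: outside box; Z[24]=0
i=25: outside box; Z[25]=0
i=26: outside box; Z[26]=0
i=27: outside box; Z[27]=1 extend→box=[27,28)
i=28: outside box; Z[28]=1 extend→box=[28,29)
i=29: outside box; Z[29]=2 extend→box=[29,31)
i=30: min(r-i=1, Z[1]=0)=0; Z[30]=0
i=31: outside box; Z[31]=0
i=32: outside box; Z[32]=0
i=33: outside box; Z[33]=0
i=34: outside box; Z[34]=2 extend→box=[34,36)
i=35: min(r-i=1, Z[1]=0)=0; Z[35]=0
i=36: outside box; Z[36]=1 extend→box=[36,37)
i=37: outside box; Z[37]=2 extend→box=[37,39)
i=38: min(r-i=1, Z[1]=0)=0; Z[38]=0

[39, 0, 0, 2, 0, 0, 0, 0, 0, 0, 0, 1, 0, 0, 0, 1, 2, 0, 1, 0, 0, 3, 0, 0, 0, 0, 0, 1, 1, 2, 0, 0, 0, 0, 2, 0, 1, 2, 0]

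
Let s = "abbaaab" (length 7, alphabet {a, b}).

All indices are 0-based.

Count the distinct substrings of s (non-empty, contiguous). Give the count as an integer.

rank | idx | suffix
   0 |   3 | aaab
   1 |   4 | aab
   2 |   5 | ab
   3 |   0 | abbaaab
   4 |   6 | b
   5 |   2 | baaab
   6 |   1 | bbaaab

SA = [3, 4, 5, 0, 6, 2, 1]
[i] adj suffixes → lcp
  [1] 3/4 → 2 ('aa')
  [2] 4/5 → 1 ('a')
  [3] 5/0 → 2 ('ab')
  [4] 0/6 → 0 ('')
  [5] 6/2 → 1 ('b')
  [6] 2/1 → 1 ('b')

n(n+1)/2 = 7·8/2 = 28
Σ LCP = 0 + 2 + 1 + 2 + 0 + 1 + 1 = 7
distinct = 28 − 7 = 21

21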